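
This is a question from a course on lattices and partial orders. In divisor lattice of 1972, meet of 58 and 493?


In a divisor lattice, meet = gcd (greatest common divisor).
By Euclidean algorithm or factoring: gcd(58,493) = 29


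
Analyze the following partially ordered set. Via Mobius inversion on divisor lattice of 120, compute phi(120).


phi(n) = n * prod_{p|n} (1 - 1/p).
Prime divisors of 120: [2, 3, 5]
phi(120) = 120 * (1 - 1/2) * (1 - 1/3) * (1 - 1/5)
phi(120) = 32


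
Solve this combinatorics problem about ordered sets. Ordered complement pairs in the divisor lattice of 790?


Complement pair (a,b): a meet b = bottom, a join b = top.
Here: gcd(a,b)=1 and lcm(a,b)=790, i.e. a*b=790 with a,b coprime.
Pairs found: (1,790), (2,395), (5,158), (10,79), ... (4 more)
Total ordered pairs: 8


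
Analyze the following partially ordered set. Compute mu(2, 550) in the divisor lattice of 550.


In a divisor lattice, mu(a,b) = mu(b/a) where mu is the classical Mobius function.
b/a = 550/2 = 275
Prime factorization of 275: primes [5, 11]
275 is not squarefree, so mu(275) = 0


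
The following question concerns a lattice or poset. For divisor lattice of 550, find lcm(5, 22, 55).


In a divisor lattice, join = lcm (least common multiple).
Compute lcm iteratively: start with first element, then lcm(current, next).
Elements: [5, 22, 55]
lcm(5,22) = 110
lcm(110,55) = 110
Final lcm = 110


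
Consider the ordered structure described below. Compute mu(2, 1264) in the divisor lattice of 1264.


In a divisor lattice, mu(a,b) = mu(b/a) where mu is the classical Mobius function.
b/a = 1264/2 = 632
Prime factorization of 632: primes [2, 79]
632 is not squarefree, so mu(632) = 0


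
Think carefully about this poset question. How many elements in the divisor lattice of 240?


Divisors of 240: [1, 2, 3, 4, 5, 6, 8, 10, 12, 15, 16, 20, 24, 30, 40, 48, 60, 80, 120, 240]
Count: 20


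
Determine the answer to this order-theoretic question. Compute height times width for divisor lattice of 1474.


Height = length of longest chain minus 1; width = size of largest antichain.
A maximum chain: 1 | 67 | 737 | 1474  (height 3).
A maximum antichain: {2, 11, 67}  (width 3).
Product = 3 * 3 = 9


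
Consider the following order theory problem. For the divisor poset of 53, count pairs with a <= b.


The order relation is {(a,b) : a <= b}, reflexive so it includes (a,a).
Examples: (1,1), (1,53), (53,53)
Total ordered pairs: 3


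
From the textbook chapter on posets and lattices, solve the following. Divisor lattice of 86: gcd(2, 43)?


Meet=gcd.
gcd(2,43)=1


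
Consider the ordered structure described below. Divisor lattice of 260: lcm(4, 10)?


Join=lcm.
gcd(4,10)=2
lcm=20


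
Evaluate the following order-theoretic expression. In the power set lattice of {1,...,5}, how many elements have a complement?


An element a is complemented if some b has a meet b = bottom, a join b = top.
every subset A has complement S\A, so all elements are complemented.
Complemented elements: {}, {1}, {2}, {3}, {4}, {5}, ... (26 more)
Count: 32


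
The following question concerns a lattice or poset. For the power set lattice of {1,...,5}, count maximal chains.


A maximal chain goes from the minimum element to a maximal element via cover relations.
Counting all min-to-max paths in the cover graph.
Total maximal chains: 120


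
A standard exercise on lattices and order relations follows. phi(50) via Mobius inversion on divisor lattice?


phi(n) = n * prod_{p|n} (1 - 1/p).
Prime divisors of 50: [2, 5]
phi(50) = 50 * (1 - 1/2) * (1 - 1/5)
phi(50) = 20


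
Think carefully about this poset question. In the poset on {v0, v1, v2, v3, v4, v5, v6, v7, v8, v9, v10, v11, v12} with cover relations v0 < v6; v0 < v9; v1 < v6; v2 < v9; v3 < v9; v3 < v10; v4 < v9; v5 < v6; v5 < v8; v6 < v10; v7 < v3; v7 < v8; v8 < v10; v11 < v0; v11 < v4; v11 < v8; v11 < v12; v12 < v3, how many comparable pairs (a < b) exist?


A comparable pair {a,b} has a < b or b < a in the order.
Count unordered pairs where one element is strictly below the other.
Examples: {v0,v6}, {v0,v9}, {v0,v10}, {v0,v11}, ...
Total comparable pairs: 29


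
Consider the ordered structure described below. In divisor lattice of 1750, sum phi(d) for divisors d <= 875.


Divisors of 1750 up to 875: [1, 2, 5, 7, 10, 14, 25, 35, 50, 70, 125, 175, 250, 350, 875]
phi values: [1, 1, 4, 6, 4, 6, 20, 24, 20, 24, 100, 120, 100, 120, 600]
Sum = 1150


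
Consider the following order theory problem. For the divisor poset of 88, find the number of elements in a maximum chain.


A chain is a totally ordered subset; we count the number of elements in a maximum chain.
Compute, for each element x, the size of the longest chain ending at x:
  1: 1
  2: 2
  11: 2
  4: 3
  8: 4
  22: 3
  ...
A maximum chain: 1 < 2 < 4 < 8 < 88
Number of elements in the longest chain: 5


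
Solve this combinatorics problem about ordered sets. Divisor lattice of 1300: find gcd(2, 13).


In a divisor lattice, meet = gcd (greatest common divisor).
By Euclidean algorithm or factoring: gcd(2,13) = 1


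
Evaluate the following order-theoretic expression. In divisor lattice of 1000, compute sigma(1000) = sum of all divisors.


sigma(n) = sum of divisors.
Divisors of 1000: [1, 2, 4, 5, 8, 10, 20, 25, 40, 50, 100, 125, 200, 250, 500, 1000]
Sum = 2340


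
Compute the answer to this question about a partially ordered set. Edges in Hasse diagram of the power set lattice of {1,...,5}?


A cover relation a -< b holds when a < b with no c strictly between.
Cover relations:
  {} -< {1}
  {} -< {2}
  {} -< {3}
  {} -< {4}
  {} -< {5}
  {1} -< {1,2}
  {1} -< {1,3}
  {1} -< {1,4}
  ...72 more
Total: 80


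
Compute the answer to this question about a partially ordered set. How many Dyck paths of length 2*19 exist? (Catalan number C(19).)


C(n) = C(2n, n) / (n+1).
C(38, 19) = 35345263800
C(19) = 35345263800 / 20 = 1767263190


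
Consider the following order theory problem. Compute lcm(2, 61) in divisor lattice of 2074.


In a divisor lattice, join = lcm (least common multiple).
gcd(2,61) = 1
lcm(2,61) = 2*61/gcd = 122/1 = 122


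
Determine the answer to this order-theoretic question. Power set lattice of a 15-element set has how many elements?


Power set = 2^n.
2^15 = 32768


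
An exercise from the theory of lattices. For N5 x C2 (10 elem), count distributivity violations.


Distributive law: a ^ (b v c) = (a ^ b) v (a ^ c).
Check all 10^3 = 1000 ordered triples (a,b,c).
  e.g. a=(b,0), b=(a,0), c=(c,0): lhs=(b,0) != rhs=(a,0)
  e.g. a=(b,0), b=(a,0), c=(c,1): lhs=(b,0) != rhs=(a,0)
Total violating triples: 16


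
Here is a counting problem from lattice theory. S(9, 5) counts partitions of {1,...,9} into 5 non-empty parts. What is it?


S(n,k) = k*S(n-1,k) + S(n-1,k-1).
S(8,5) = 1050, S(8,4) = 1701
S(9,5) = 5*1050 + 1701 = 5250 + 1701
S(9,5) = 6951


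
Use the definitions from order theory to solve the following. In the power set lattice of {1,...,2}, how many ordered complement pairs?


Complement pair (a,b): a meet b = bottom, a join b = top.
Here: A intersect B = {} and A union B = {1,...,2}.
Pairs found: ({},{1,2}), ({1},{2}), ({2},{1}), ({1,2},{})
Total ordered pairs: 4


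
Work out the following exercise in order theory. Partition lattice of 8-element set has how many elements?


B(n) = number of set partitions of an n-element set.
B(n) satisfies the recurrence: B(n+1) = sum_k C(n,k)*B(k).
B(8) = 4140


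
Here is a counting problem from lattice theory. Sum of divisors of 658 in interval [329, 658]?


Interval [329,658] in divisors of 658: [329, 658]
Sum = 987


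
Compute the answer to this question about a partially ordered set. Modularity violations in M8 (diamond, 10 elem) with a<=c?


Modular law: if a <= c then a v (b ^ c) = (a v b) ^ c.
Check all triples (a,b,c) with a <= c among 10 elements.
This lattice is modular (diamonds M_m and their chain-products are modular).
Total violating triples: 0


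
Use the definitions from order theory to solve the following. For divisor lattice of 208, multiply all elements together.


Divisors of 208: [1, 2, 4, 8, 13, 16, 26, 52, 104, 208]
Product = n^(d(n)/2) = 208^(10/2)
Product = 389328928768


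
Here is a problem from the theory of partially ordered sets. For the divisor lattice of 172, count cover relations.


A cover relation a -< b holds when a < b with no c strictly between.
Cover relations:
  1 -< 2
  1 -< 43
  2 -< 4
  2 -< 86
  4 -< 172
  43 -< 86
  86 -< 172
Total: 7


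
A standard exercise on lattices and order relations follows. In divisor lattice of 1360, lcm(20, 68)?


Join=lcm.
gcd(20,68)=4
lcm=340


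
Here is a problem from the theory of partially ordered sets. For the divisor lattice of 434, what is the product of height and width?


Height = length of longest chain minus 1; width = size of largest antichain.
A maximum chain: 1 | 31 | 217 | 434  (height 3).
A maximum antichain: {2, 7, 31}  (width 3).
Product = 3 * 3 = 9


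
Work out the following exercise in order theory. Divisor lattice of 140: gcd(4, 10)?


Meet=gcd.
gcd(4,10)=2


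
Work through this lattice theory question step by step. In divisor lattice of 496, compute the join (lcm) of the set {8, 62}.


In a divisor lattice, join = lcm (least common multiple).
Compute lcm iteratively: start with first element, then lcm(current, next).
Elements: [8, 62]
lcm(8,62) = 248
Final lcm = 248


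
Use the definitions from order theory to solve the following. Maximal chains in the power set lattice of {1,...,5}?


A maximal chain goes from the minimum element to a maximal element via cover relations.
Counting all min-to-max paths in the cover graph.
Total maximal chains: 120


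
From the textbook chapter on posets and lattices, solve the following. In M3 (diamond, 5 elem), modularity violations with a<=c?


Modular law: if a <= c then a v (b ^ c) = (a v b) ^ c.
Check all triples (a,b,c) with a <= c among 5 elements.
This lattice is modular (diamonds M_m and their chain-products are modular).
Total violating triples: 0


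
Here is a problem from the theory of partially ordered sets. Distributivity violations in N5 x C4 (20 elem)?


Distributive law: a ^ (b v c) = (a ^ b) v (a ^ c).
Check all 20^3 = 8000 ordered triples (a,b,c).
  e.g. a=(b,0), b=(a,0), c=(c,0): lhs=(b,0) != rhs=(a,0)
  e.g. a=(b,0), b=(a,0), c=(c,1): lhs=(b,0) != rhs=(a,0)
Total violating triples: 128


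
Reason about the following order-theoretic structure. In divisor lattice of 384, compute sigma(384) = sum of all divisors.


sigma(n) = sum of divisors.
Divisors of 384: [1, 2, 3, 4, 6, 8, 12, 16, 24, 32, 48, 64, 96, 128, 192, 384]
Sum = 1020


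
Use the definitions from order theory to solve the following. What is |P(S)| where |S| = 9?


Power set = 2^n.
2^9 = 512


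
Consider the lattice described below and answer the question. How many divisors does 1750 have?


Divisors of 1750: [1, 2, 5, 7, 10, 14, 25, 35, 50, 70, 125, 175, 250, 350, 875, 1750]
Count: 16


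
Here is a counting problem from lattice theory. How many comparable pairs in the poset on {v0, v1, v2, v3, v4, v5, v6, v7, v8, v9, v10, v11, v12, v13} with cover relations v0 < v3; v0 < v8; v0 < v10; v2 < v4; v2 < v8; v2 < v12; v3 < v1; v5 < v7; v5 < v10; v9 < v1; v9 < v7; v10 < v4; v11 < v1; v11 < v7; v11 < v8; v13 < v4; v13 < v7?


A comparable pair {a,b} has a < b or b < a in the order.
Count unordered pairs where one element is strictly below the other.
Examples: {v0,v1}, {v0,v3}, {v0,v4}, {v0,v8}, ...
Total comparable pairs: 20


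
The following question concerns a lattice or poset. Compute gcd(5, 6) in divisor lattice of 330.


In a divisor lattice, meet = gcd (greatest common divisor).
By Euclidean algorithm or factoring: gcd(5,6) = 1


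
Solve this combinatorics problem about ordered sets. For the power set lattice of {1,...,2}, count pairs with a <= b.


The order relation is {(a,b) : a <= b}, reflexive so it includes (a,a).
Examples: ({},{}), ({},{1,2}), ({},{1}), ({},{2}), ({1,2},{1,2}), ...
Total ordered pairs: 9


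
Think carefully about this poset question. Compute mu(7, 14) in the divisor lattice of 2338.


In a divisor lattice, mu(a,b) = mu(b/a) where mu is the classical Mobius function.
b/a = 14/7 = 2
Prime factorization of 2: primes [2]
2 is squarefree with 1 prime factor(s), so mu(2) = (-1)^1 = -1


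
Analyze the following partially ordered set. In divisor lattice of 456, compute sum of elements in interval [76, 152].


Interval [76,152] in divisors of 456: [76, 152]
Sum = 228


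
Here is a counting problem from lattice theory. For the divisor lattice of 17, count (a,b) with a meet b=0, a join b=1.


Complement pair (a,b): a meet b = bottom, a join b = top.
Here: gcd(a,b)=1 and lcm(a,b)=17, i.e. a*b=17 with a,b coprime.
Pairs found: (1,17), (17,1)
Total ordered pairs: 2


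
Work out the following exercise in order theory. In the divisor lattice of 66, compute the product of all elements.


Divisors of 66: [1, 2, 3, 6, 11, 22, 33, 66]
Product = n^(d(n)/2) = 66^(8/2)
Product = 18974736


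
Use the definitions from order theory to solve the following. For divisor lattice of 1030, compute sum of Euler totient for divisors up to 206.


Divisors of 1030 up to 206: [1, 2, 5, 10, 103, 206]
phi values: [1, 1, 4, 4, 102, 102]
Sum = 214


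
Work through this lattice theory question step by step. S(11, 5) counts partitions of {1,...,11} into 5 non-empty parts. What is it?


S(n,k) = k*S(n-1,k) + S(n-1,k-1).
S(10,5) = 42525, S(10,4) = 34105
S(11,5) = 5*42525 + 34105 = 212625 + 34105
S(11,5) = 246730


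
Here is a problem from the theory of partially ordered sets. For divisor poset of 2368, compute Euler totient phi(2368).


phi(n) = n * prod_{p|n} (1 - 1/p).
Prime divisors of 2368: [2, 37]
phi(2368) = 2368 * (1 - 1/2) * (1 - 1/37)
phi(2368) = 1152


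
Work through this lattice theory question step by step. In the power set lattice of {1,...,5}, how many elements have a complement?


An element a is complemented if some b has a meet b = bottom, a join b = top.
every subset A has complement S\A, so all elements are complemented.
Complemented elements: {}, {1}, {2}, {3}, {4}, {5}, ... (26 more)
Count: 32


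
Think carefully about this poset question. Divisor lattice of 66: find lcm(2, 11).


In a divisor lattice, join = lcm (least common multiple).
gcd(2,11) = 1
lcm(2,11) = 2*11/gcd = 22/1 = 22


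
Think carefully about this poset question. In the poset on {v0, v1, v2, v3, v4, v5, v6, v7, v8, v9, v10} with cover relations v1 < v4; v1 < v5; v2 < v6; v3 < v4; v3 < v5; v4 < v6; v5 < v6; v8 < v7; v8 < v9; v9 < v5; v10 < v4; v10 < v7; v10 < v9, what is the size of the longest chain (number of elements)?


A chain is a totally ordered subset; we count the number of elements in a maximum chain.
Compute, for each element x, the size of the longest chain ending at x:
  v0: 1
  v1: 1
  v2: 1
  v3: 1
  v8: 1
  v10: 1
  ...
A maximum chain: v8 < v9 < v5 < v6
Number of elements in the longest chain: 4


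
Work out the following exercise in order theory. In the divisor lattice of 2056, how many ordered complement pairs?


Complement pair (a,b): a meet b = bottom, a join b = top.
Here: gcd(a,b)=1 and lcm(a,b)=2056, i.e. a*b=2056 with a,b coprime.
Pairs found: (1,2056), (8,257), (257,8), (2056,1)
Total ordered pairs: 4


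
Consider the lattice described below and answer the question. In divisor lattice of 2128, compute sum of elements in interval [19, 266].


Interval [19,266] in divisors of 2128: [19, 38, 133, 266]
Sum = 456


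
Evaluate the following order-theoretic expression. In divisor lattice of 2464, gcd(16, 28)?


Meet=gcd.
gcd(16,28)=4


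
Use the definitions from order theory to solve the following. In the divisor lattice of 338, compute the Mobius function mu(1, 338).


In a divisor lattice, mu(a,b) = mu(b/a) where mu is the classical Mobius function.
b/a = 338/1 = 338
Prime factorization of 338: primes [2, 13]
338 is not squarefree, so mu(338) = 0


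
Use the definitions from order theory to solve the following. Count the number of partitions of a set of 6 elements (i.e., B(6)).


B(n) = number of set partitions of an n-element set.
B(n) satisfies the recurrence: B(n+1) = sum_k C(n,k)*B(k).
B(6) = 203


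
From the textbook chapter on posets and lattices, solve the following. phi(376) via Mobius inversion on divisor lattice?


phi(n) = n * prod_{p|n} (1 - 1/p).
Prime divisors of 376: [2, 47]
phi(376) = 376 * (1 - 1/2) * (1 - 1/47)
phi(376) = 184


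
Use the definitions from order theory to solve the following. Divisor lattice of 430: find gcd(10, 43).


In a divisor lattice, meet = gcd (greatest common divisor).
By Euclidean algorithm or factoring: gcd(10,43) = 1


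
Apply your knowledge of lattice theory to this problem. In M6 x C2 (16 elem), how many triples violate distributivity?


Distributive law: a ^ (b v c) = (a ^ b) v (a ^ c).
Check all 16^3 = 4096 ordered triples (a,b,c).
  e.g. a=(a1,0), b=(a2,0), c=(a3,0): lhs=(a1,0) != rhs=(0,0)
  e.g. a=(a1,0), b=(a2,0), c=(a3,1): lhs=(a1,0) != rhs=(0,0)
Total violating triples: 960


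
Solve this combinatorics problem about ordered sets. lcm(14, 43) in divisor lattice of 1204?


Join=lcm.
gcd(14,43)=1
lcm=602


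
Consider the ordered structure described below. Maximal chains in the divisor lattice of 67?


A maximal chain goes from the minimum element to a maximal element via cover relations.
Counting all min-to-max paths in the cover graph.
Total maximal chains: 1


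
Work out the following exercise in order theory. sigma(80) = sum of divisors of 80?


sigma(n) = sum of divisors.
Divisors of 80: [1, 2, 4, 5, 8, 10, 16, 20, 40, 80]
Sum = 186


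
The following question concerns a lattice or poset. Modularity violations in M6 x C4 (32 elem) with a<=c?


Modular law: if a <= c then a v (b ^ c) = (a v b) ^ c.
Check all triples (a,b,c) with a <= c among 32 elements.
This lattice is modular (diamonds M_m and their chain-products are modular).
Total violating triples: 0


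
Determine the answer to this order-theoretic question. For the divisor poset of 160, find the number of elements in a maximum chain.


A chain is a totally ordered subset; we count the number of elements in a maximum chain.
Compute, for each element x, the size of the longest chain ending at x:
  1: 1
  2: 2
  5: 2
  4: 3
  8: 4
  10: 3
  ...
A maximum chain: 1 < 2 < 4 < 8 < 16 < 32 < 160
Number of elements in the longest chain: 7


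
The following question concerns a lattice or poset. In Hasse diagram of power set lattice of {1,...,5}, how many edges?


A cover relation a -< b holds when a < b with no c strictly between.
Cover relations:
  {} -< {1}
  {} -< {2}
  {} -< {3}
  {} -< {4}
  {} -< {5}
  {1} -< {1,2}
  {1} -< {1,3}
  {1} -< {1,4}
  ...72 more
Total: 80


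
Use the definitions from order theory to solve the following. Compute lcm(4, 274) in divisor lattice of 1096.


In a divisor lattice, join = lcm (least common multiple).
gcd(4,274) = 2
lcm(4,274) = 4*274/gcd = 1096/2 = 548


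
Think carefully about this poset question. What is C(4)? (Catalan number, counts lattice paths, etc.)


C(n) = C(2n, n) / (n+1).
C(8, 4) = 70
C(4) = 70 / 5 = 14


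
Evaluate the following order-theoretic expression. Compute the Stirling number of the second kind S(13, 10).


S(n,k) = k*S(n-1,k) + S(n-1,k-1).
S(12,10) = 1705, S(12,9) = 22275
S(13,10) = 10*1705 + 22275 = 17050 + 22275
S(13,10) = 39325


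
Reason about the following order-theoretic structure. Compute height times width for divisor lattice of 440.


Height = length of longest chain minus 1; width = size of largest antichain.
A maximum chain: 1 | 11 | 55 | 110 | 220 | 440  (height 5).
A maximum antichain: {4, 10, 22, 55}  (width 4).
Product = 5 * 4 = 20


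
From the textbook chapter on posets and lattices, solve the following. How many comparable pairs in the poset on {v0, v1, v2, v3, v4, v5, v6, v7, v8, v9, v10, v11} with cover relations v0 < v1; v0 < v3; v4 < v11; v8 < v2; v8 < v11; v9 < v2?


A comparable pair {a,b} has a < b or b < a in the order.
Count unordered pairs where one element is strictly below the other.
Examples: {v0,v1}, {v0,v3}, {v2,v8}, {v2,v9}, ...
Total comparable pairs: 6


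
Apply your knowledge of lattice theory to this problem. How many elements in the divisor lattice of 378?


Divisors of 378: [1, 2, 3, 6, 7, 9, 14, 18, 21, 27, 42, 54, 63, 126, 189, 378]
Count: 16


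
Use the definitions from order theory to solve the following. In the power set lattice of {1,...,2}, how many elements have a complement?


An element a is complemented if some b has a meet b = bottom, a join b = top.
every subset A has complement S\A, so all elements are complemented.
Complemented elements: {}, {1}, {2}, {1,2}
Count: 4


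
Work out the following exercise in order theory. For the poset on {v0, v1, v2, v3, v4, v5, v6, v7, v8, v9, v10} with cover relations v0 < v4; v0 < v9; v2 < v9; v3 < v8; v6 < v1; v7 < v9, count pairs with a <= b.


The order relation is {(a,b) : a <= b}, reflexive so it includes (a,a).
Examples: (v0,v0), (v0,v4), (v0,v9), (v1,v1), (v10,v10), ...
Total ordered pairs: 17


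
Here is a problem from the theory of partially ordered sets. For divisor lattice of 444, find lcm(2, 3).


In a divisor lattice, join = lcm (least common multiple).
Compute lcm iteratively: start with first element, then lcm(current, next).
Elements: [2, 3]
lcm(2,3) = 6
Final lcm = 6


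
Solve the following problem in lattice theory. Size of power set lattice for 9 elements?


Power set = 2^n.
2^9 = 512


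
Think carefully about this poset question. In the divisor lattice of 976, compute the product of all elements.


Divisors of 976: [1, 2, 4, 8, 16, 61, 122, 244, 488, 976]
Product = n^(d(n)/2) = 976^(10/2)
Product = 885623410917376


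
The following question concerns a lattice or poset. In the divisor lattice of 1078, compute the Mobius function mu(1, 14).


In a divisor lattice, mu(a,b) = mu(b/a) where mu is the classical Mobius function.
b/a = 14/1 = 14
Prime factorization of 14: primes [2, 7]
14 is squarefree with 2 prime factor(s), so mu(14) = (-1)^2 = 1


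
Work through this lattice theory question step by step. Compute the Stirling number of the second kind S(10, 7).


S(n,k) = k*S(n-1,k) + S(n-1,k-1).
S(9,7) = 462, S(9,6) = 2646
S(10,7) = 7*462 + 2646 = 3234 + 2646
S(10,7) = 5880


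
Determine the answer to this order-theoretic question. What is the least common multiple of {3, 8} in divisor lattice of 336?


In a divisor lattice, join = lcm (least common multiple).
Compute lcm iteratively: start with first element, then lcm(current, next).
Elements: [3, 8]
lcm(3,8) = 24
Final lcm = 24


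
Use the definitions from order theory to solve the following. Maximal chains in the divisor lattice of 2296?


A maximal chain goes from the minimum element to a maximal element via cover relations.
Counting all min-to-max paths in the cover graph.
Total maximal chains: 20


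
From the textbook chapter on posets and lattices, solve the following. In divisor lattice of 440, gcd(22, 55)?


Meet=gcd.
gcd(22,55)=11


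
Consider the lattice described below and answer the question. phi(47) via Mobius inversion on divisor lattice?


phi(n) = n * prod_{p|n} (1 - 1/p).
Prime divisors of 47: [47]
phi(47) = 47 * (1 - 1/47)
phi(47) = 46


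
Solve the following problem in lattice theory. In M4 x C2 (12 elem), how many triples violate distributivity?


Distributive law: a ^ (b v c) = (a ^ b) v (a ^ c).
Check all 12^3 = 1728 ordered triples (a,b,c).
  e.g. a=(a1,0), b=(a2,0), c=(a3,0): lhs=(a1,0) != rhs=(0,0)
  e.g. a=(a1,0), b=(a2,0), c=(a3,1): lhs=(a1,0) != rhs=(0,0)
Total violating triples: 192


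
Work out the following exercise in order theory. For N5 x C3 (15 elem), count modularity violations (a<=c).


Modular law: if a <= c then a v (b ^ c) = (a v b) ^ c.
Check all triples (a,b,c) with a <= c among 15 elements.
  e.g. a=(a,0), b=(c,0), c=(b,0): lhs=(a,0) != rhs=(b,0)
  e.g. a=(a,0), b=(c,1), c=(b,0): lhs=(a,0) != rhs=(b,0)
Total violating triples: 18


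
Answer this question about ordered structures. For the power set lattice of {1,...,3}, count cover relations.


A cover relation a -< b holds when a < b with no c strictly between.
Cover relations:
  {} -< {1}
  {} -< {2}
  {} -< {3}
  {1} -< {1,2}
  {1} -< {1,3}
  {2} -< {1,2}
  {2} -< {2,3}
  {3} -< {1,3}
  ...4 more
Total: 12


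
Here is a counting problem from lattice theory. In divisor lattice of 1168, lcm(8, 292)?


Join=lcm.
gcd(8,292)=4
lcm=584


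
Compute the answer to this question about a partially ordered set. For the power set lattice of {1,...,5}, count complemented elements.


An element a is complemented if some b has a meet b = bottom, a join b = top.
every subset A has complement S\A, so all elements are complemented.
Complemented elements: {}, {1}, {2}, {3}, {4}, {5}, ... (26 more)
Count: 32


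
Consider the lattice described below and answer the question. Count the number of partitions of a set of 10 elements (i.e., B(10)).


B(n) = number of set partitions of an n-element set.
B(n) satisfies the recurrence: B(n+1) = sum_k C(n,k)*B(k).
B(10) = 115975


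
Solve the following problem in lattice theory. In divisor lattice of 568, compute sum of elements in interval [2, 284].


Interval [2,284] in divisors of 568: [2, 4, 142, 284]
Sum = 432


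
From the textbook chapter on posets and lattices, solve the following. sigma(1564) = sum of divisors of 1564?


sigma(n) = sum of divisors.
Divisors of 1564: [1, 2, 4, 17, 23, 34, 46, 68, 92, 391, 782, 1564]
Sum = 3024


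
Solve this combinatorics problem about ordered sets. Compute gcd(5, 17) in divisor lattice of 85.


In a divisor lattice, meet = gcd (greatest common divisor).
By Euclidean algorithm or factoring: gcd(5,17) = 1


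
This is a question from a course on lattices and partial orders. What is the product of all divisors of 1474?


Divisors of 1474: [1, 2, 11, 22, 67, 134, 737, 1474]
Product = n^(d(n)/2) = 1474^(8/2)
Product = 4720521000976


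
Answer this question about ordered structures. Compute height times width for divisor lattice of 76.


Height = length of longest chain minus 1; width = size of largest antichain.
A maximum chain: 1 | 19 | 38 | 76  (height 3).
A maximum antichain: {2, 19}  (width 2).
Product = 3 * 2 = 6


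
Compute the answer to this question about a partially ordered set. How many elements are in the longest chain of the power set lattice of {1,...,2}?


A chain is a totally ordered subset; we count the number of elements in a maximum chain.
Compute, for each element x, the size of the longest chain ending at x:
  {}: 1
  {1}: 2
  {2}: 2
  {1,2}: 3
A maximum chain: {} < {1} < {1,2}
Number of elements in the longest chain: 3


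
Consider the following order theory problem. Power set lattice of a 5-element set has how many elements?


Power set = 2^n.
2^5 = 32


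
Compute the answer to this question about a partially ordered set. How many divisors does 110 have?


Divisors of 110: [1, 2, 5, 10, 11, 22, 55, 110]
Count: 8


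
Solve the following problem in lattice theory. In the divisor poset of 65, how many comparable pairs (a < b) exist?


A comparable pair {a,b} has a < b or b < a in the order.
Count unordered pairs where one element is strictly below the other.
Examples: {1,5}, {1,13}, {1,65}, {5,65}, ...
Total comparable pairs: 5


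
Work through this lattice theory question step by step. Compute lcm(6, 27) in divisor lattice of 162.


In a divisor lattice, join = lcm (least common multiple).
gcd(6,27) = 3
lcm(6,27) = 6*27/gcd = 162/3 = 54


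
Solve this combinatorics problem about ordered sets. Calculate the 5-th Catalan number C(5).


C(n) = C(2n, n) / (n+1).
C(10, 5) = 252
C(5) = 252 / 6 = 42


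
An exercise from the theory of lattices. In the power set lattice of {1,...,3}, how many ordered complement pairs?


Complement pair (a,b): a meet b = bottom, a join b = top.
Here: A intersect B = {} and A union B = {1,...,3}.
Pairs found: ({},{1,2,3}), ({1},{2,3}), ({2},{1,3}), ({3},{1,2}), ... (4 more)
Total ordered pairs: 8


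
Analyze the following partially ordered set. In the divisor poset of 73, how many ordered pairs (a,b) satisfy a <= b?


The order relation is {(a,b) : a <= b}, reflexive so it includes (a,a).
Examples: (1,1), (1,73), (73,73)
Total ordered pairs: 3


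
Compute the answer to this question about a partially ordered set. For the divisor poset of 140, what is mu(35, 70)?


In a divisor lattice, mu(a,b) = mu(b/a) where mu is the classical Mobius function.
b/a = 70/35 = 2
Prime factorization of 2: primes [2]
2 is squarefree with 1 prime factor(s), so mu(2) = (-1)^1 = -1


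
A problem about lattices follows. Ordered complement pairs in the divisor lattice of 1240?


Complement pair (a,b): a meet b = bottom, a join b = top.
Here: gcd(a,b)=1 and lcm(a,b)=1240, i.e. a*b=1240 with a,b coprime.
Pairs found: (1,1240), (5,248), (8,155), (31,40), ... (4 more)
Total ordered pairs: 8


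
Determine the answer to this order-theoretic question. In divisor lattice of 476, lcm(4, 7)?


Join=lcm.
gcd(4,7)=1
lcm=28


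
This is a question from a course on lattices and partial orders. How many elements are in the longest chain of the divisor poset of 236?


A chain is a totally ordered subset; we count the number of elements in a maximum chain.
Compute, for each element x, the size of the longest chain ending at x:
  1: 1
  2: 2
  59: 2
  4: 3
  118: 3
  236: 4
A maximum chain: 1 < 2 < 4 < 236
Number of elements in the longest chain: 4


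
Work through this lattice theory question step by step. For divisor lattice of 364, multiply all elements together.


Divisors of 364: [1, 2, 4, 7, 13, 14, 26, 28, 52, 91, 182, 364]
Product = n^(d(n)/2) = 364^(12/2)
Product = 2325992456359936


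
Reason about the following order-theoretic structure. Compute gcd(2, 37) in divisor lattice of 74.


In a divisor lattice, meet = gcd (greatest common divisor).
By Euclidean algorithm or factoring: gcd(2,37) = 1


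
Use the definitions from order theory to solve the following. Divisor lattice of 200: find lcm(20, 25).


In a divisor lattice, join = lcm (least common multiple).
gcd(20,25) = 5
lcm(20,25) = 20*25/gcd = 500/5 = 100


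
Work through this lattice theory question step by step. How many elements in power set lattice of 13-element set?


Power set = 2^n.
2^13 = 8192


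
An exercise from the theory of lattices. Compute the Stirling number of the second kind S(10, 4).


S(n,k) = k*S(n-1,k) + S(n-1,k-1).
S(9,4) = 7770, S(9,3) = 3025
S(10,4) = 4*7770 + 3025 = 31080 + 3025
S(10,4) = 34105


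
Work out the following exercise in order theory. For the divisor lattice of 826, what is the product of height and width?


Height = length of longest chain minus 1; width = size of largest antichain.
A maximum chain: 1 | 59 | 413 | 826  (height 3).
A maximum antichain: {2, 7, 59}  (width 3).
Product = 3 * 3 = 9


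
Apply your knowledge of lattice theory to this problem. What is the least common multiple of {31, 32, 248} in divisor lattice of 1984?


In a divisor lattice, join = lcm (least common multiple).
Compute lcm iteratively: start with first element, then lcm(current, next).
Elements: [31, 32, 248]
lcm(31,32) = 992
lcm(992,248) = 992
Final lcm = 992


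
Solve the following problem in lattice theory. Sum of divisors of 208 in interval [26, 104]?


Interval [26,104] in divisors of 208: [26, 52, 104]
Sum = 182


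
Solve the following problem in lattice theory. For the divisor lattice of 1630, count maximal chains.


A maximal chain goes from the minimum element to a maximal element via cover relations.
Counting all min-to-max paths in the cover graph.
Total maximal chains: 6


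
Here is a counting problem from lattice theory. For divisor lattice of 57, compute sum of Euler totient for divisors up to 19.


Divisors of 57 up to 19: [1, 3, 19]
phi values: [1, 2, 18]
Sum = 21


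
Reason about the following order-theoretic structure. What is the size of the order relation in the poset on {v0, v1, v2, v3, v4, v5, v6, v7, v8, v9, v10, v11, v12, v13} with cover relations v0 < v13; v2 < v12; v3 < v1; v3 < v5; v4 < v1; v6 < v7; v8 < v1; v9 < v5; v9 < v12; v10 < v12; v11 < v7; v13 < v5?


The order relation is {(a,b) : a <= b}, reflexive so it includes (a,a).
Examples: (v0,v0), (v0,v13), (v0,v5), (v1,v1), (v10,v10), ...
Total ordered pairs: 27


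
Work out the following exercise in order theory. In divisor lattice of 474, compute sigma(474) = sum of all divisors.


sigma(n) = sum of divisors.
Divisors of 474: [1, 2, 3, 6, 79, 158, 237, 474]
Sum = 960


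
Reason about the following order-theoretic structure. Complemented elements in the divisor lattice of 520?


An element a is complemented if some b has a meet b = bottom, a join b = top.
a is complemented iff gcd(a, n/a)=1, i.e. a is a unitary divisor of 520.
Complemented elements: 1, 5, 8, 13, 40, 65, ... (2 more)
Count: 8


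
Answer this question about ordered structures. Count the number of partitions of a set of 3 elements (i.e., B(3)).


B(n) = number of set partitions of an n-element set.
B(n) satisfies the recurrence: B(n+1) = sum_k C(n,k)*B(k).
B(3) = 5


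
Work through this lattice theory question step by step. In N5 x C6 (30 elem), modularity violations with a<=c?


Modular law: if a <= c then a v (b ^ c) = (a v b) ^ c.
Check all triples (a,b,c) with a <= c among 30 elements.
  e.g. a=(a,0), b=(c,0), c=(b,0): lhs=(a,0) != rhs=(b,0)
  e.g. a=(a,0), b=(c,1), c=(b,0): lhs=(a,0) != rhs=(b,0)
Total violating triples: 126


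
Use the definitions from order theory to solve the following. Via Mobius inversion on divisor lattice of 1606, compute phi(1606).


phi(n) = n * prod_{p|n} (1 - 1/p).
Prime divisors of 1606: [2, 11, 73]
phi(1606) = 1606 * (1 - 1/2) * (1 - 1/11) * (1 - 1/73)
phi(1606) = 720


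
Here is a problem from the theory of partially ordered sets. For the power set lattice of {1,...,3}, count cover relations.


A cover relation a -< b holds when a < b with no c strictly between.
Cover relations:
  {} -< {1}
  {} -< {2}
  {} -< {3}
  {1} -< {1,2}
  {1} -< {1,3}
  {2} -< {1,2}
  {2} -< {2,3}
  {3} -< {1,3}
  ...4 more
Total: 12


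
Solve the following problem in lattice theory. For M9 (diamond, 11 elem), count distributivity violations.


Distributive law: a ^ (b v c) = (a ^ b) v (a ^ c).
Check all 11^3 = 1331 ordered triples (a,b,c).
  e.g. a=a1, b=a2, c=a3: lhs=a1 != rhs=0
  e.g. a=a1, b=a2, c=a4: lhs=a1 != rhs=0
Total violating triples: 504


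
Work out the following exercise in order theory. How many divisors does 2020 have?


Divisors of 2020: [1, 2, 4, 5, 10, 20, 101, 202, 404, 505, 1010, 2020]
Count: 12


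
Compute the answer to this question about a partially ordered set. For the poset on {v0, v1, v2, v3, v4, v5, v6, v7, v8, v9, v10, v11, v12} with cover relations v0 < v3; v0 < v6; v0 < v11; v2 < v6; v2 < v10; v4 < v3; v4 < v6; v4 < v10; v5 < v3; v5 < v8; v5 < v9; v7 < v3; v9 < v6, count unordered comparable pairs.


A comparable pair {a,b} has a < b or b < a in the order.
Count unordered pairs where one element is strictly below the other.
Examples: {v0,v3}, {v0,v6}, {v0,v11}, {v2,v6}, ...
Total comparable pairs: 14


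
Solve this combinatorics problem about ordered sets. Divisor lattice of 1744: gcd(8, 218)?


Meet=gcd.
gcd(8,218)=2


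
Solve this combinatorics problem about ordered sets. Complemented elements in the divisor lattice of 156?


An element a is complemented if some b has a meet b = bottom, a join b = top.
a is complemented iff gcd(a, n/a)=1, i.e. a is a unitary divisor of 156.
Complemented elements: 1, 3, 4, 12, 13, 39, ... (2 more)
Count: 8


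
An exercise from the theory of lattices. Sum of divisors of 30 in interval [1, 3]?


Interval [1,3] in divisors of 30: [1, 3]
Sum = 4


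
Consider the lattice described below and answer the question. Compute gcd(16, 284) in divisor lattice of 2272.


In a divisor lattice, meet = gcd (greatest common divisor).
By Euclidean algorithm or factoring: gcd(16,284) = 4


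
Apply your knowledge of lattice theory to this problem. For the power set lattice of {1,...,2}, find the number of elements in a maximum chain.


A chain is a totally ordered subset; we count the number of elements in a maximum chain.
Compute, for each element x, the size of the longest chain ending at x:
  {}: 1
  {1}: 2
  {2}: 2
  {1,2}: 3
A maximum chain: {} < {1} < {1,2}
Number of elements in the longest chain: 3


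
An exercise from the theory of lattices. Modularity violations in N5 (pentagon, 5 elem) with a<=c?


Modular law: if a <= c then a v (b ^ c) = (a v b) ^ c.
Check all triples (a,b,c) with a <= c among 5 elements.
  e.g. a=a, b=c, c=b: lhs=a != rhs=b
Total violating triples: 1


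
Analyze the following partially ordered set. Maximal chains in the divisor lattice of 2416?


A maximal chain goes from the minimum element to a maximal element via cover relations.
Counting all min-to-max paths in the cover graph.
Total maximal chains: 5


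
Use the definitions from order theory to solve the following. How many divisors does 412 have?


Divisors of 412: [1, 2, 4, 103, 206, 412]
Count: 6


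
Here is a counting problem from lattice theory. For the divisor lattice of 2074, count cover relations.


A cover relation a -< b holds when a < b with no c strictly between.
Cover relations:
  1 -< 2
  1 -< 17
  1 -< 61
  2 -< 34
  2 -< 122
  17 -< 34
  17 -< 1037
  34 -< 2074
  ...4 more
Total: 12


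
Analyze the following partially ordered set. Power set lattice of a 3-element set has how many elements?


Power set = 2^n.
2^3 = 8


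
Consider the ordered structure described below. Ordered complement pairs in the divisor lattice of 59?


Complement pair (a,b): a meet b = bottom, a join b = top.
Here: gcd(a,b)=1 and lcm(a,b)=59, i.e. a*b=59 with a,b coprime.
Pairs found: (1,59), (59,1)
Total ordered pairs: 2


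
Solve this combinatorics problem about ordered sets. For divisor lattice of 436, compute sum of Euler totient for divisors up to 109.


Divisors of 436 up to 109: [1, 2, 4, 109]
phi values: [1, 1, 2, 108]
Sum = 112


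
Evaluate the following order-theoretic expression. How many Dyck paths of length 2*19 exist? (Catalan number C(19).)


C(n) = C(2n, n) / (n+1).
C(38, 19) = 35345263800
C(19) = 35345263800 / 20 = 1767263190


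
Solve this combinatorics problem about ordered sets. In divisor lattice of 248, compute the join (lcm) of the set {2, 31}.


In a divisor lattice, join = lcm (least common multiple).
Compute lcm iteratively: start with first element, then lcm(current, next).
Elements: [2, 31]
lcm(2,31) = 62
Final lcm = 62


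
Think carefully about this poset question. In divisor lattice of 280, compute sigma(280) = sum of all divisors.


sigma(n) = sum of divisors.
Divisors of 280: [1, 2, 4, 5, 7, 8, 10, 14, 20, 28, 35, 40, 56, 70, 140, 280]
Sum = 720


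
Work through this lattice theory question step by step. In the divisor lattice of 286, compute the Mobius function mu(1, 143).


In a divisor lattice, mu(a,b) = mu(b/a) where mu is the classical Mobius function.
b/a = 143/1 = 143
Prime factorization of 143: primes [11, 13]
143 is squarefree with 2 prime factor(s), so mu(143) = (-1)^2 = 1


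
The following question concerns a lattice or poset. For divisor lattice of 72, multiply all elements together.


Divisors of 72: [1, 2, 3, 4, 6, 8, 9, 12, 18, 24, 36, 72]
Product = n^(d(n)/2) = 72^(12/2)
Product = 139314069504
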